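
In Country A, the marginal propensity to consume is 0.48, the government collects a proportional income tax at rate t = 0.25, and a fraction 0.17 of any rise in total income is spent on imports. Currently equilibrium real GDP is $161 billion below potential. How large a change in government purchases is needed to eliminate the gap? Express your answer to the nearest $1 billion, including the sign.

Spending multiplier = 1/(1 − c(1−t) + m) = 1/(1 − 0.48×0.75 + 0.17) = 1/0.81 ≈ 1.235.
Need ΔY = +$161 billion, so ΔG = ΔY/k = (+$161 billion) × 0.81 ≈ +$130 billion.
The government should increase government purchases by $130 billion.

+$130 billion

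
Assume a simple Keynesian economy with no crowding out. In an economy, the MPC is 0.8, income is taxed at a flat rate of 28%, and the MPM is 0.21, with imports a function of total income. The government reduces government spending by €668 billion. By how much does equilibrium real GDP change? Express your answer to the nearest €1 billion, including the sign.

−€1,054 billion

Expenditure multiplier = 1/(1 − c(1−t) + m) = 1/(1 − 0.8×0.72 + 0.21) = 1/0.634 ≈ 1.577.
ΔY = k × ΔG = (−€668 billion) / 0.634 ≈ −€1,054 billion.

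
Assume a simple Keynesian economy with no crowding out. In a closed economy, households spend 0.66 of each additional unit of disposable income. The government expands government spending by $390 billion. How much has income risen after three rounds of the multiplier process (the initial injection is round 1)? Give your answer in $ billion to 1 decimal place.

$817.3 billion

Round 1 adds ΔG = $390 billion; each later round is MPC = 0.66 times the previous.
After 3 rounds: 390 + 257.4 + 169.884 = ΔG·(1 − c^3)/(1 − c) = 390 × (1 − 0.287496)/0.34 ≈ $817.3 billion.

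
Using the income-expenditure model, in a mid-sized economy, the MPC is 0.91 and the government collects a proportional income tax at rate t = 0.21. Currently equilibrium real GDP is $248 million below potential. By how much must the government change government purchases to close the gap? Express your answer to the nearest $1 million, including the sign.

+$70 million

Spending multiplier = 1/(1 − c(1−t)) = 1/(1 − 0.91×0.79) = 1/0.2811 ≈ 3.557.
Need ΔY = +$248 million, so ΔG = ΔY/k = (+$248 million) × 0.2811 ≈ +$70 million.
The government should increase government purchases by $70 million.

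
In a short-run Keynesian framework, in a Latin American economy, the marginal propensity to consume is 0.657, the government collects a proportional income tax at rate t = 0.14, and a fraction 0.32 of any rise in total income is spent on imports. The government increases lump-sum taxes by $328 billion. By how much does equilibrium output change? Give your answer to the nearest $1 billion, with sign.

−$285 billion

A lump-sum tax change of +$328 billion shifts disposable income by −$328 billion; first-round consumption changes by −c × ΔT = −0.657 × (+$328 billion) = −$215.496 billion.
Expenditure multiplier = 1/(1 − c(1−t) + m) = 1/(1 − 0.657×0.86 + 0.32) = 1/0.75498 ≈ 1.325.
The tax multiplier is −c × k ≈ −0.87, so ΔY = k × (−c·ΔT) = (−$215.496 billion) / 0.75498 ≈ −$285 billion.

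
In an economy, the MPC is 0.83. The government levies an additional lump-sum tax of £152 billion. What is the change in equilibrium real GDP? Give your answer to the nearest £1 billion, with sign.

A lump-sum tax change of +£152 billion shifts disposable income by −£152 billion; first-round consumption changes by −c × ΔT = −0.83 × (+£152 billion) = −£126.16 billion.
Expenditure multiplier = 1/(1 − MPC) = 1/(1 − 0.83) = 1/0.17 ≈ 5.882.
The tax multiplier is −c × k ≈ −4.882, so ΔY = k × (−c·ΔT) = (−£126.16 billion) / 0.17 ≈ −£742 billion.

−£742 billion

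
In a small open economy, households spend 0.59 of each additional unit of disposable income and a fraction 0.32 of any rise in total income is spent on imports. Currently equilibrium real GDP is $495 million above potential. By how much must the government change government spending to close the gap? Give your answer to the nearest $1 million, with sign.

Spending multiplier = 1/(1 − c + m) = 1/(1 − 0.59 + 0.32) = 1/0.73 ≈ 1.37.
Need ΔY = −$495 million, so ΔG = ΔY/k = (−$495 million) × 0.73 ≈ −$361 million.
The government should cut government spending by $361 million.

−$361 million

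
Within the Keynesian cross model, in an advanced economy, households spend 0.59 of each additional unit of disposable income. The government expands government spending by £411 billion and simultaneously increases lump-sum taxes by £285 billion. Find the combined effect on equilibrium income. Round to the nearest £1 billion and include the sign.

+£592 billion

Expenditure multiplier = 1/(1 − MPC) = 1/(1 − 0.59) = 1/0.41 ≈ 2.439.
ΔG contributes k·ΔG = (+£411 billion) / 0.41 ≈ +£1,002.4 billion.
ΔT of +£285 billion changes first-round spending by −c·ΔT = −£168.15 billion, contributing k·(−c·ΔT) = (−£168.15 billion) / 0.41 ≈ −£410.1 billion.
Net ΔY = k(ΔG − c·ΔT) = (+£242.85 billion) / 0.41 ≈ +£592 billion.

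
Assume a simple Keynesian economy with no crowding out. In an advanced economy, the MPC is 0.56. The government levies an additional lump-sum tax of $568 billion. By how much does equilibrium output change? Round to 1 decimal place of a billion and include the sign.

−$722.9 billion

A lump-sum tax change of +$568 billion shifts disposable income by −$568 billion; first-round consumption changes by −c × ΔT = −0.56 × (+$568 billion) = −$318.08 billion.
Expenditure multiplier = 1/(1 − MPC) = 1/(1 − 0.56) = 1/0.44 ≈ 2.273.
The tax multiplier is −c × k ≈ −1.273, so ΔY = k × (−c·ΔT) = (−$318.08 billion) / 0.44 ≈ −$722.9 billion.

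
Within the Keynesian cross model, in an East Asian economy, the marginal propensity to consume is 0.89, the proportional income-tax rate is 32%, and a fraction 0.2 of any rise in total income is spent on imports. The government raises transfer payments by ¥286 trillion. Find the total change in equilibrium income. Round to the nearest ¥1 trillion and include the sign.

The transfer change shifts disposable income by +¥286 trillion, so first-round consumption changes by c·ΔTR = 0.89 × (+¥286 trillion) = +¥254.54 trillion.
Expenditure multiplier = 1/(1 − c(1−t) + m) = 1/(1 − 0.89×0.68 + 0.2) = 1/0.5948 ≈ 1.681.
The transfer multiplier is c × k ≈ 1.496, so ΔY = k × (c·ΔTR) = (+¥254.54 trillion) / 0.5948 ≈ +¥428 trillion.

+¥428 trillion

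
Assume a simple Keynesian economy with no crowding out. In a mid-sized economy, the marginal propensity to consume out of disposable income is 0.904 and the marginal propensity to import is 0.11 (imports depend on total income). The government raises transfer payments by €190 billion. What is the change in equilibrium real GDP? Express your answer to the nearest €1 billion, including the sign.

+€834 billion

The transfer change shifts disposable income by +€190 billion, so first-round consumption changes by c·ΔTR = 0.904 × (+€190 billion) = +€171.76 billion.
Expenditure multiplier = 1/(1 − c + m) = 1/(1 − 0.904 + 0.11) = 1/0.206 ≈ 4.854.
The transfer multiplier is c × k ≈ 4.388, so ΔY = k × (c·ΔTR) = (+€171.76 billion) / 0.206 ≈ +€834 billion.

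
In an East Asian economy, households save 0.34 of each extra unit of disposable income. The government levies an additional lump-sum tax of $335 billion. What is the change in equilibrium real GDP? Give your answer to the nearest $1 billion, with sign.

MPC = 1 − MPS = 1 − 0.34 = 0.66.
A lump-sum tax change of +$335 billion shifts disposable income by −$335 billion; first-round consumption changes by −c × ΔT = −0.66 × (+$335 billion) = −$221.1 billion.
Expenditure multiplier = 1/(1 − MPC) = 1/(1 − 0.66) = 1/0.34 ≈ 2.941.
The tax multiplier is −c × k ≈ −1.941, so ΔY = k × (−c·ΔT) = (−$221.1 billion) / 0.34 ≈ −$650 billion.

−$650 billion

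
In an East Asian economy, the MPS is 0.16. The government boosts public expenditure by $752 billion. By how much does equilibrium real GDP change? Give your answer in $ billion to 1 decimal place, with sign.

+$4,700.0 billion

MPC = 1 − MPS = 1 − 0.16 = 0.84.
Spending multiplier = 1/(1 − MPC) = 1/(1 − 0.84) = 1/0.16 = 6.25.
ΔY = k × ΔG = (+$752 billion) / 0.16 = +$4,700 billion.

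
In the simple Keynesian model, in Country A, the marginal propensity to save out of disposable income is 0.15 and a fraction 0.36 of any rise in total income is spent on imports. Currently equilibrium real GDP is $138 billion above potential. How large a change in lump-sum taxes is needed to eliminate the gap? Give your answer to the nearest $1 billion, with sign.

+$83 billion

MPC = 1 − MPS = 1 − 0.15 = 0.85.
Spending multiplier = 1/(1 − c + m) = 1/(1 − 0.85 + 0.36) = 1/0.51 ≈ 1.961.
Tax multiplier = −c·k = −0.85/0.51 ≈ −1.667. Need ΔY = −$138 billion, so ΔT = ΔY/(−c·k) = −(−$138 billion) × 0.51 / 0.85 ≈ +$83 billion.
The government should raise lump-sum taxes by $83 billion.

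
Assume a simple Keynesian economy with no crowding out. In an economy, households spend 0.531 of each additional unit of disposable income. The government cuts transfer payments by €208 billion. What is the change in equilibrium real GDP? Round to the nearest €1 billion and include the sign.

−€235 billion

The transfer change shifts disposable income by −€208 billion, so first-round consumption changes by c·ΔTR = 0.531 × (−€208 billion) = −€110.448 billion.
Expenditure multiplier = 1/(1 − MPC) = 1/(1 − 0.531) = 1/0.469 ≈ 2.132.
The transfer multiplier is c × k ≈ 1.132, so ΔY = k × (c·ΔTR) = (−€110.448 billion) / 0.469 ≈ −€235 billion.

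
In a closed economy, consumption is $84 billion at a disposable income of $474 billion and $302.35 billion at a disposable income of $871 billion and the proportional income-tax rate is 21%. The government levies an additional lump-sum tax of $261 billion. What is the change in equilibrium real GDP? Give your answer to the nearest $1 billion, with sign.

−$254 billion

MPC = ΔC/ΔYd = (302.35 − 84)/(871 − 474) = 218.35/397 = 0.55.
A lump-sum tax change of +$261 billion shifts disposable income by −$261 billion; first-round consumption changes by −c × ΔT = −0.55 × (+$261 billion) = −$143.55 billion.
Expenditure multiplier = 1/(1 − c(1−t)) = 1/(1 − 0.55×0.79) = 1/0.5655 ≈ 1.768.
The tax multiplier is −c × k ≈ −0.973, so ΔY = k × (−c·ΔT) = (−$143.55 billion) / 0.5655 ≈ −$254 billion.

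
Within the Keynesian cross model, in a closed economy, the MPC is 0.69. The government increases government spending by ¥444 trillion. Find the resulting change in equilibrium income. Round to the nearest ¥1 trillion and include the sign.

+¥1,432 trillion

Spending multiplier = 1/(1 − MPC) = 1/(1 − 0.69) = 1/0.31 ≈ 3.226.
ΔY = k × ΔG = (+¥444 trillion) / 0.31 ≈ +¥1,432 trillion.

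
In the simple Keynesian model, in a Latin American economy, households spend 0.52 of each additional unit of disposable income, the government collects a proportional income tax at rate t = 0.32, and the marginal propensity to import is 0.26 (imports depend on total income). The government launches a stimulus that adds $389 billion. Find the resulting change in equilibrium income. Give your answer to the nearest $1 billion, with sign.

Government-spending multiplier = 1/(1 − c(1−t) + m) = 1/(1 − 0.52×0.68 + 0.26) = 1/0.9064 ≈ 1.103.
ΔY = k × ΔG = (+$389 billion) / 0.9064 ≈ +$429 billion.

+$429 billion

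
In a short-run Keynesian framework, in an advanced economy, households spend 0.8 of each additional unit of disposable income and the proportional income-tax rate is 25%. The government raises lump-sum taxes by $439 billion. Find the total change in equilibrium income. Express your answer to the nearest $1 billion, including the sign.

−$878 billion

A lump-sum tax change of +$439 billion shifts disposable income by −$439 billion; first-round consumption changes by −c × ΔT = −0.8 × (+$439 billion) = −$351.2 billion.
Expenditure multiplier = 1/(1 − c(1−t)) = 1/(1 − 0.8×0.75) = 1/0.4 = 2.5.
The tax multiplier is −c × k = −2, so ΔY = k × (−c·ΔT) = (−$351.2 billion) / 0.4 = −$878 billion.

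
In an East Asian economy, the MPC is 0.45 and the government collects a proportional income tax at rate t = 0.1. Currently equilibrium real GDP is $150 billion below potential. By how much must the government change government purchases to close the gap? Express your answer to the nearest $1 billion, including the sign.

+$89 billion

Spending multiplier = 1/(1 − c(1−t)) = 1/(1 − 0.45×0.9) = 1/0.595 ≈ 1.681.
Need ΔY = +$150 billion, so ΔG = ΔY/k = (+$150 billion) × 0.595 ≈ +$89 billion.
The government should increase government purchases by $89 billion.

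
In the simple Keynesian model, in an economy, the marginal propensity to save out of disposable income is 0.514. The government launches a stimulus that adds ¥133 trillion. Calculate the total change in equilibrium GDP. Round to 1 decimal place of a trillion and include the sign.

MPC = 1 − MPS = 1 − 0.514 = 0.486.
Expenditure multiplier = 1/(1 − MPC) = 1/(1 − 0.486) = 1/0.514 ≈ 1.946.
ΔY = k × ΔG = (+¥133 trillion) / 0.514 ≈ +¥258.8 trillion.

+¥258.8 trillion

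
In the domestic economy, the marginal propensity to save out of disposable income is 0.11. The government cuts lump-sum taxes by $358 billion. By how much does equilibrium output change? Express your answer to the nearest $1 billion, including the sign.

MPC = 1 − MPS = 1 − 0.11 = 0.89.
A lump-sum tax change of −$358 billion shifts disposable income by +$358 billion; first-round consumption changes by −c × ΔT = −0.89 × (−$358 billion) = +$318.62 billion.
Expenditure multiplier = 1/(1 − MPC) = 1/(1 − 0.89) = 1/0.11 ≈ 9.091.
The tax multiplier is −c × k ≈ −8.091, so ΔY = k × (−c·ΔT) = (+$318.62 billion) / 0.11 ≈ +$2,897 billion.

+$2,897 billion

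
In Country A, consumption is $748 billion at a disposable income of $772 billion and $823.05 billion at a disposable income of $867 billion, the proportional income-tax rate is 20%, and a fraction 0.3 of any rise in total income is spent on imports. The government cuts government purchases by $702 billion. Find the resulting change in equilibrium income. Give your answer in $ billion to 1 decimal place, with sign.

MPC = ΔC/ΔYd = (823.05 − 748)/(867 − 772) = 75.05/95 = 0.79.
Government-spending multiplier = 1/(1 − c(1−t) + m) = 1/(1 − 0.79×0.8 + 0.3) = 1/0.668 ≈ 1.497.
ΔY = k × ΔG = (−$702 billion) / 0.668 ≈ −$1,050.9 billion.

−$1,050.9 billion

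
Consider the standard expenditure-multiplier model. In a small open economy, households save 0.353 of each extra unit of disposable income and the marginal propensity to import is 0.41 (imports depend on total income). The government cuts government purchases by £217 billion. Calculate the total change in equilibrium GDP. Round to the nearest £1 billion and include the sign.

MPC = 1 − MPS = 1 − 0.353 = 0.647.
Expenditure multiplier = 1/(1 − c + m) = 1/(1 − 0.647 + 0.41) = 1/0.763 ≈ 1.311.
ΔY = k × ΔG = (−£217 billion) / 0.763 ≈ −£284 billion.

−£284 billion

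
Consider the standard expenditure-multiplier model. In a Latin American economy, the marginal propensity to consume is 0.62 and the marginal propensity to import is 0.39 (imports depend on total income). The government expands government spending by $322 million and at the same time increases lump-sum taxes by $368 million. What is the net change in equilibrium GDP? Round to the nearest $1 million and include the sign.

+$122 million

Expenditure multiplier = 1/(1 − c + m) = 1/(1 − 0.62 + 0.39) = 1/0.77 ≈ 1.299.
ΔG contributes k·ΔG = (+$322 million) / 0.77 ≈ +$418.2 million.
ΔT of +$368 million changes first-round spending by −c·ΔT = −$228.16 million, contributing k·(−c·ΔT) = (−$228.16 million) / 0.77 ≈ −$296.3 million.
Net ΔY = k(ΔG − c·ΔT) = (+$93.84 million) / 0.77 ≈ +$122 million.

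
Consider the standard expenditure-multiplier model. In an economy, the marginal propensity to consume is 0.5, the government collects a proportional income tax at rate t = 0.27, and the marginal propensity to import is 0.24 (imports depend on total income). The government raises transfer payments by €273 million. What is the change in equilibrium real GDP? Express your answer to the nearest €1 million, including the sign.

The transfer change shifts disposable income by +€273 million, so first-round consumption changes by c·ΔTR = 0.5 × (+€273 million) = +€136.5 million.
Expenditure multiplier = 1/(1 − c(1−t) + m) = 1/(1 − 0.5×0.73 + 0.24) = 1/0.875 ≈ 1.143.
The transfer multiplier is c × k ≈ 0.571, so ΔY = k × (c·ΔTR) = (+€136.5 million) / 0.875 = +€156 million.

+€156 million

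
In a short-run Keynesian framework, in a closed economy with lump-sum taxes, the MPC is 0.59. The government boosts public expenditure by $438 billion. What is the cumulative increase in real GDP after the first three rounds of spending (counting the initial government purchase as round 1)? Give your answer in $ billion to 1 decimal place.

$848.9 billion

Round 1 adds ΔG = $438 billion; each later round is MPC = 0.59 times the previous.
After 3 rounds: 438 + 258.42 + 152.4678 = ΔG·(1 − c^3)/(1 − c) = 438 × (1 − 0.205379)/0.41 ≈ $848.9 billion.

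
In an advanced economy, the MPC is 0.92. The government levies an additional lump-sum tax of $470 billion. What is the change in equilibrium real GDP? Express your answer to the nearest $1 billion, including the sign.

A lump-sum tax change of +$470 billion shifts disposable income by −$470 billion; first-round consumption changes by −c × ΔT = −0.92 × (+$470 billion) = −$432.4 billion.
Expenditure multiplier = 1/(1 − MPC) = 1/(1 − 0.92) = 1/0.08 = 12.5.
The tax multiplier is −c × k = −11.5, so ΔY = k × (−c·ΔT) = (−$432.4 billion) / 0.08 = −$5,405 billion.

−$5,405 billion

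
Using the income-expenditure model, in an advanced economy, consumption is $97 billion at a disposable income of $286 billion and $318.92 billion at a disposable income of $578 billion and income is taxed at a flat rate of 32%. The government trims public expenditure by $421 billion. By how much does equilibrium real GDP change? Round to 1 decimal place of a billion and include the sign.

−$871.3 billion

MPC = ΔC/ΔYd = (318.92 − 97)/(578 − 286) = 221.92/292 = 0.76.
Government-spending multiplier = 1/(1 − c(1−t)) = 1/(1 − 0.76×0.68) = 1/0.4832 ≈ 2.07.
ΔY = k × ΔG = (−$421 billion) / 0.4832 ≈ −$871.3 billion.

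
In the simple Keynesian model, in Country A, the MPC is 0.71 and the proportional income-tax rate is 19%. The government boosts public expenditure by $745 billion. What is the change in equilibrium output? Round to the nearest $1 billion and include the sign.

+$1,753 billion

Expenditure multiplier = 1/(1 − c(1−t)) = 1/(1 − 0.71×0.81) = 1/0.4249 ≈ 2.353.
ΔY = k × ΔG = (+$745 billion) / 0.4249 ≈ +$1,753 billion.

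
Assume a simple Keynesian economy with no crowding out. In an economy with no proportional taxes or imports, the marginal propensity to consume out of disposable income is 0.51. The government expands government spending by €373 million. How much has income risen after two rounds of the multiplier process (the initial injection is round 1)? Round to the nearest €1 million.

Round 1 adds ΔG = €373 million; each later round is MPC = 0.51 times the previous.
After 2 rounds: 373 + 190.23 = ΔG·(1 − c^2)/(1 − c) = 373 × (1 − 0.2601)/0.49 ≈ €563 million.

€563 million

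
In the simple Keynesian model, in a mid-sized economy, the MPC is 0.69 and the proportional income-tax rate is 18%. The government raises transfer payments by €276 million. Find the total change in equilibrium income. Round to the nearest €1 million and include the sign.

The transfer change shifts disposable income by +€276 million, so first-round consumption changes by c·ΔTR = 0.69 × (+€276 million) = +€190.44 million.
Expenditure multiplier = 1/(1 − c(1−t)) = 1/(1 − 0.69×0.82) = 1/0.4342 ≈ 2.303.
The transfer multiplier is c × k ≈ 1.589, so ΔY = k × (c·ΔTR) = (+€190.44 million) / 0.4342 ≈ +€439 million.

+€439 million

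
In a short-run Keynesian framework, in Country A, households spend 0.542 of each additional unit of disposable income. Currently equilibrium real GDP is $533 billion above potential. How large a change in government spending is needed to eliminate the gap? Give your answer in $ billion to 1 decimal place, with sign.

Spending multiplier = 1/(1 − MPC) = 1/(1 − 0.542) = 1/0.458 ≈ 2.183.
Need ΔY = −$533 billion, so ΔG = ΔY/k = (−$533 billion) × 0.458 ≈ −$244.1 billion.
The government should cut government spending by $244.1 billion.

−$244.1 billion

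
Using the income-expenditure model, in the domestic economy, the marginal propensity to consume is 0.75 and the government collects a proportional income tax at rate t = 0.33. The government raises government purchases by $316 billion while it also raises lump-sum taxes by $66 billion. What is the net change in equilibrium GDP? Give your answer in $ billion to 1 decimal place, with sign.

+$535.7 billion

Expenditure multiplier = 1/(1 − c(1−t)) = 1/(1 − 0.75×0.67) = 1/0.4975 ≈ 2.01.
ΔG contributes k·ΔG = (+$316 billion) / 0.4975 ≈ +$635.2 billion.
ΔT of +$66 billion changes first-round spending by −c·ΔT = −$49.5 billion, contributing k·(−c·ΔT) = (−$49.5 billion) / 0.4975 ≈ −$99.5 billion.
Net ΔY = k(ΔG − c·ΔT) = (+$266.5 billion) / 0.4975 ≈ +$535.7 billion.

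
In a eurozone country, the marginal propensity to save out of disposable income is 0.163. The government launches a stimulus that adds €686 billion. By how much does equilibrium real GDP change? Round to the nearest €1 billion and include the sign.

+€4,209 billion

MPC = 1 − MPS = 1 − 0.163 = 0.837.
Government-spending multiplier = 1/(1 − MPC) = 1/(1 − 0.837) = 1/0.163 ≈ 6.135.
ΔY = k × ΔG = (+€686 billion) / 0.163 ≈ +€4,209 billion.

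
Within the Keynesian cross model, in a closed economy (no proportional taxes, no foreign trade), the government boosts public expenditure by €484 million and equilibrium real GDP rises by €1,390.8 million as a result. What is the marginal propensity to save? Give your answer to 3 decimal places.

0.348

Implied spending multiplier k = ΔY/ΔG = 1,390.8/484 ≈ 2.8736.
Since k = 1/(1 − MPC), MPC = 1 − 1/k = 1 − ΔG/ΔY = 1 − 484/1,390.8 ≈ 0.652.
MPS = 1 − MPC = 0.348.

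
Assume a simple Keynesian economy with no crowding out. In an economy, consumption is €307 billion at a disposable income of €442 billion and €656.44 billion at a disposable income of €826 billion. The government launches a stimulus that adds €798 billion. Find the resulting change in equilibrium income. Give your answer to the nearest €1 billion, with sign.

MPC = ΔC/ΔYd = (656.44 − 307)/(826 − 442) = 349.44/384 = 0.91.
Spending multiplier = 1/(1 − MPC) = 1/(1 − 0.91) = 1/0.09 ≈ 11.111.
ΔY = k × ΔG = (+€798 billion) / 0.09 ≈ +€8,867 billion.

+€8,867 billion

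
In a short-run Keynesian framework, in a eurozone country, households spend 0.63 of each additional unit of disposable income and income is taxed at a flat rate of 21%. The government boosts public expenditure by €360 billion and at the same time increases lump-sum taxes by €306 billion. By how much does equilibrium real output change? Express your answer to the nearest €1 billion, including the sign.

Expenditure multiplier = 1/(1 − c(1−t)) = 1/(1 − 0.63×0.79) = 1/0.5023 ≈ 1.991.
ΔG contributes k·ΔG = (+€360 billion) / 0.5023 ≈ +€716.7 billion.
ΔT of +€306 billion changes first-round spending by −c·ΔT = −€192.78 billion, contributing k·(−c·ΔT) = (−€192.78 billion) / 0.5023 ≈ −€383.8 billion.
Net ΔY = k(ΔG − c·ΔT) = (+€167.22 billion) / 0.5023 ≈ +€333 billion.

+€333 billion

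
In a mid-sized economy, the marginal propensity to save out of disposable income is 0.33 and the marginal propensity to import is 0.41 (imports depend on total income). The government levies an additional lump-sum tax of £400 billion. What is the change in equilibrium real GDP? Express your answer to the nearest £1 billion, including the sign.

−£362 billion

MPC = 1 − MPS = 1 − 0.33 = 0.67.
A lump-sum tax change of +£400 billion shifts disposable income by −£400 billion; first-round consumption changes by −c × ΔT = −0.67 × (+£400 billion) = −£268 billion.
Expenditure multiplier = 1/(1 − c + m) = 1/(1 − 0.67 + 0.41) = 1/0.74 ≈ 1.351.
The tax multiplier is −c × k ≈ −0.905, so ΔY = k × (−c·ΔT) = (−£268 billion) / 0.74 ≈ −£362 billion.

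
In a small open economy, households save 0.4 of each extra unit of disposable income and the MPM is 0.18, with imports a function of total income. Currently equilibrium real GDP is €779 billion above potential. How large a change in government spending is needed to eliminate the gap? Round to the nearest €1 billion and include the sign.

−€452 billion

MPC = 1 − MPS = 1 − 0.4 = 0.6.
Spending multiplier = 1/(1 − c + m) = 1/(1 − 0.6 + 0.18) = 1/0.58 ≈ 1.724.
Need ΔY = −€779 billion, so ΔG = ΔY/k = (−€779 billion) × 0.58 ≈ −€452 billion.
The government should cut government spending by €452 billion.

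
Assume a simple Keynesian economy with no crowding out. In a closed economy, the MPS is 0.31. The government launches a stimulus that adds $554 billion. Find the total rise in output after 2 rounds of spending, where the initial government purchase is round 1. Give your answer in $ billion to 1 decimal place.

MPC = 1 − MPS = 1 − 0.31 = 0.69.
Round 1 adds ΔG = $554 billion; each later round is MPC = 0.69 times the previous.
After 2 rounds: 554 + 382.26 = ΔG·(1 − c^2)/(1 − c) = 554 × (1 − 0.4761)/0.31 ≈ $936.3 billion.

$936.3 billion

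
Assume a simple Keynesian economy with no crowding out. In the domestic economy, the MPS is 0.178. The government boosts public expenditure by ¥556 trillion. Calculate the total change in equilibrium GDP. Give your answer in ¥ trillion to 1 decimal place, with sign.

+¥3,123.6 trillion

MPC = 1 − MPS = 1 − 0.178 = 0.822.
Spending multiplier = 1/(1 − MPC) = 1/(1 − 0.822) = 1/0.178 ≈ 5.618.
ΔY = k × ΔG = (+¥556 trillion) / 0.178 ≈ +¥3,123.6 trillion.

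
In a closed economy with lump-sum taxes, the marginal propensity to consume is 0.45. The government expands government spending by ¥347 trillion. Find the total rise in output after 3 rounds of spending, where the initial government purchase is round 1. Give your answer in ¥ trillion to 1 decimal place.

Round 1 adds ΔG = ¥347 trillion; each later round is MPC = 0.45 times the previous.
After 3 rounds: 347 + 156.15 + 70.2675 = ΔG·(1 − c^3)/(1 − c) = 347 × (1 − 0.091125)/0.55 ≈ ¥573.4 trillion.

¥573.4 trillion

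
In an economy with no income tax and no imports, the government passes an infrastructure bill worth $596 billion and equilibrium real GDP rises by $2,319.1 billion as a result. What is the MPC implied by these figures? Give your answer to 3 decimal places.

Implied spending multiplier k = ΔY/ΔG = 2,319.1/596 ≈ 3.8911.
Since k = 1/(1 − MPC), MPC = 1 − 1/k = 1 − ΔG/ΔY = 1 − 596/2,319.1 ≈ 0.743.

0.743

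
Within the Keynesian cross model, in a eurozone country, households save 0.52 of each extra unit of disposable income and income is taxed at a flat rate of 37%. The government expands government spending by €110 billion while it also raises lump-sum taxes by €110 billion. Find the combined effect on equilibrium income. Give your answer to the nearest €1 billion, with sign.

MPC = 1 − MPS = 1 − 0.52 = 0.48.
Expenditure multiplier = 1/(1 − c(1−t)) = 1/(1 − 0.48×0.63) = 1/0.6976 ≈ 1.433.
ΔG contributes k·ΔG = (+€110 billion) / 0.6976 ≈ +€157.7 billion.
ΔT of +€110 billion changes first-round spending by −c·ΔT = −€52.8 billion, contributing k·(−c·ΔT) = (−€52.8 billion) / 0.6976 ≈ −€75.7 billion.
Net ΔY = k(ΔG − c·ΔT) = (+€57.2 billion) / 0.6976 ≈ +€82 billion.

+€82 billion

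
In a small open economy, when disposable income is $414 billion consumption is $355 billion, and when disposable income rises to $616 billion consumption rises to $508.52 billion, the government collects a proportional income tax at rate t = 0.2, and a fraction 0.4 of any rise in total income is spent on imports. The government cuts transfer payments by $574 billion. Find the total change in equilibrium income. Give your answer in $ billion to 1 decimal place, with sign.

MPC = ΔC/ΔYd = (508.52 − 355)/(616 − 414) = 153.52/202 = 0.76.
The transfer change shifts disposable income by −$574 billion, so first-round consumption changes by c·ΔTR = 0.76 × (−$574 billion) = −$436.24 billion.
Expenditure multiplier = 1/(1 − c(1−t) + m) = 1/(1 − 0.76×0.8 + 0.4) = 1/0.792 ≈ 1.263.
The transfer multiplier is c × k ≈ 0.96, so ΔY = k × (c·ΔTR) = (−$436.24 billion) / 0.792 ≈ −$550.8 billion.

−$550.8 billion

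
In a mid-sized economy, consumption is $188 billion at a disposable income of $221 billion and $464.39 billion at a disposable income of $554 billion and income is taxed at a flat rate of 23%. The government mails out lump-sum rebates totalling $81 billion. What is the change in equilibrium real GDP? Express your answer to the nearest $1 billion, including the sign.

+$186 billion

MPC = ΔC/ΔYd = (464.39 − 188)/(554 − 221) = 276.39/333 = 0.83.
A lump-sum tax change of −$81 billion shifts disposable income by +$81 billion; first-round consumption changes by −c × ΔT = −0.83 × (−$81 billion) = +$67.23 billion.
Expenditure multiplier = 1/(1 − c(1−t)) = 1/(1 − 0.83×0.77) = 1/0.3609 ≈ 2.771.
The tax multiplier is −c × k ≈ −2.3, so ΔY = k × (−c·ΔT) = (+$67.23 billion) / 0.3609 ≈ +$186 billion.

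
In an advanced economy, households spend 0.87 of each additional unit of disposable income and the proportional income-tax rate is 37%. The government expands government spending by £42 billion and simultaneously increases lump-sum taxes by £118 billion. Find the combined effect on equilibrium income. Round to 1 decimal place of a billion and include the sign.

−£134.2 billion

Expenditure multiplier = 1/(1 − c(1−t)) = 1/(1 − 0.87×0.63) = 1/0.4519 ≈ 2.213.
ΔG contributes k·ΔG = (+£42 billion) / 0.4519 ≈ +£92.9 billion.
ΔT of +£118 billion changes first-round spending by −c·ΔT = −£102.66 billion, contributing k·(−c·ΔT) = (−£102.66 billion) / 0.4519 ≈ −£227.2 billion.
Net ΔY = k(ΔG − c·ΔT) = (−£60.66 billion) / 0.4519 ≈ −£134.2 billion.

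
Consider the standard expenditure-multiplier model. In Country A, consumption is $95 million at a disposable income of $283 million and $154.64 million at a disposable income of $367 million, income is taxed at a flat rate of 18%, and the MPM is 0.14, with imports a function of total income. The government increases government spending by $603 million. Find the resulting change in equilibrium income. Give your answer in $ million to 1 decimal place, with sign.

+$1,081.0 million

MPC = ΔC/ΔYd = (154.64 − 95)/(367 − 283) = 59.64/84 = 0.71.
Expenditure multiplier = 1/(1 − c(1−t) + m) = 1/(1 − 0.71×0.82 + 0.14) = 1/0.5578 ≈ 1.793.
ΔY = k × ΔG = (+$603 million) / 0.5578 ≈ +$1,081 million.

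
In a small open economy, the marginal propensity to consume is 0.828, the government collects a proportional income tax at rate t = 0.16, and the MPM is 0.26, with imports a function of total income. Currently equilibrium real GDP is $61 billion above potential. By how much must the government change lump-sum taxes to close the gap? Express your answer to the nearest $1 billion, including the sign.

+$42 billion

Spending multiplier = 1/(1 − c(1−t) + m) = 1/(1 − 0.828×0.84 + 0.26) = 1/0.56448 ≈ 1.772.
Tax multiplier = −c·k = −0.828/0.56448 ≈ −1.467. Need ΔY = −$61 billion, so ΔT = ΔY/(−c·k) = −(−$61 billion) × 0.56448 / 0.828 ≈ +$42 billion.
The government should raise lump-sum taxes by $42 billion.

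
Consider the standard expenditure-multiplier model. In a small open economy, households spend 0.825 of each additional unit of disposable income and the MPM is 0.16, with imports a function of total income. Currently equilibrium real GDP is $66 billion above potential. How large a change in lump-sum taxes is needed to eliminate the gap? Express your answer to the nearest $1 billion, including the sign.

+$27 billion

Spending multiplier = 1/(1 − c + m) = 1/(1 − 0.825 + 0.16) = 1/0.335 ≈ 2.985.
Tax multiplier = −c·k = −0.825/0.335 ≈ −2.463. Need ΔY = −$66 billion, so ΔT = ΔY/(−c·k) = −(−$66 billion) × 0.335 / 0.825 ≈ +$27 billion.
The government should raise lump-sum taxes by $27 billion.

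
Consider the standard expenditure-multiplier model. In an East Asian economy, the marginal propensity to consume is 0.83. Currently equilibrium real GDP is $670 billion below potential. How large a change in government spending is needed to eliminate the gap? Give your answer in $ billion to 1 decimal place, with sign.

+$113.9 billion

Spending multiplier = 1/(1 − MPC) = 1/(1 − 0.83) = 1/0.17 ≈ 5.882.
Need ΔY = +$670 billion, so ΔG = ΔY/k = (+$670 billion) × 0.17 = +$113.9 billion.
The government should increase government spending by $113.9 billion.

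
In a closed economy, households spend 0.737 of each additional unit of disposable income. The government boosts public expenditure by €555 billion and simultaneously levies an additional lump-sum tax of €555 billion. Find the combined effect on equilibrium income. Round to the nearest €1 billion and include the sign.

Expenditure multiplier = 1/(1 − MPC) = 1/(1 − 0.737) = 1/0.263 ≈ 3.802.
ΔG contributes k·ΔG = (+€555 billion) / 0.263 ≈ +€2,110.3 billion.
ΔT of +€555 billion changes first-round spending by −c·ΔT = −€409.035 billion, contributing k·(−c·ΔT) = (−€409.035 billion) / 0.263 ≈ −€1,555.3 billion.
With ΔG = ΔT and no other leakages, the balanced-budget multiplier is 1, so ΔY = ΔG = +€555 billion.

+€555 billion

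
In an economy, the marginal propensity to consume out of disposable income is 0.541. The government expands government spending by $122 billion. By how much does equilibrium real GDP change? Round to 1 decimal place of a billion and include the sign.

+$265.8 billion

Spending multiplier = 1/(1 − MPC) = 1/(1 − 0.541) = 1/0.459 ≈ 2.179.
ΔY = k × ΔG = (+$122 billion) / 0.459 ≈ +$265.8 billion.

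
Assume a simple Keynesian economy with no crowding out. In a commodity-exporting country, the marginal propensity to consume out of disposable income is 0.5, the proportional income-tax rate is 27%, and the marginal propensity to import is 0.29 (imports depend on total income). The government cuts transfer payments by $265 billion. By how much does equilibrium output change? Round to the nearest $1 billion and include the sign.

−$143 billion

The transfer change shifts disposable income by −$265 billion, so first-round consumption changes by c·ΔTR = 0.5 × (−$265 billion) = −$132.5 billion.
Expenditure multiplier = 1/(1 − c(1−t) + m) = 1/(1 − 0.5×0.73 + 0.29) = 1/0.925 ≈ 1.081.
The transfer multiplier is c × k ≈ 0.541, so ΔY = k × (c·ΔTR) = (−$132.5 billion) / 0.925 ≈ −$143 billion.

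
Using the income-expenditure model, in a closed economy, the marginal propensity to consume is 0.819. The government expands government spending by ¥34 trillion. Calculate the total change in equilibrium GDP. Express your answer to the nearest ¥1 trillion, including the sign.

+¥188 trillion

Spending multiplier = 1/(1 − MPC) = 1/(1 − 0.819) = 1/0.181 ≈ 5.525.
ΔY = k × ΔG = (+¥34 trillion) / 0.181 ≈ +¥188 trillion.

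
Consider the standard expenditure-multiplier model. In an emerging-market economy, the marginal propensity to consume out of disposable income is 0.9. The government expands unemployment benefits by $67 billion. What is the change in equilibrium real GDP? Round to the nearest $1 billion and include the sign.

+$603 billion

The transfer change shifts disposable income by +$67 billion, so first-round consumption changes by c·ΔTR = 0.9 × (+$67 billion) = +$60.3 billion.
Expenditure multiplier = 1/(1 − MPC) = 1/(1 − 0.9) = 1/0.1 = 10.
The transfer multiplier is c × k = 9, so ΔY = k × (c·ΔTR) = (+$60.3 billion) / 0.1 = +$603 billion.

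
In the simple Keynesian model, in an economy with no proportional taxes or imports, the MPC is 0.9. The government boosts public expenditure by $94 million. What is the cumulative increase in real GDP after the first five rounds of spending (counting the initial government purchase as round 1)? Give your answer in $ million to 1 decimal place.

$384.9 million

Round 1 adds ΔG = $94 million; each later round is MPC = 0.9 times the previous.
After 5 rounds: 94 + 84.6 + 76.14 + 68.526 + 61.6734 = ΔG·(1 − c^5)/(1 − c) = 94 × (1 − 0.59049)/0.1 ≈ $384.9 million.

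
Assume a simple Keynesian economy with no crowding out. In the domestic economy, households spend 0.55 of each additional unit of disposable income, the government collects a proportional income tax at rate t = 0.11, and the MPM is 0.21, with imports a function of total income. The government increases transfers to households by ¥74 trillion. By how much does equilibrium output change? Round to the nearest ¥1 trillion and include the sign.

+¥56 trillion

The transfer change shifts disposable income by +¥74 trillion, so first-round consumption changes by c·ΔTR = 0.55 × (+¥74 trillion) = +¥40.7 trillion.
Expenditure multiplier = 1/(1 − c(1−t) + m) = 1/(1 − 0.55×0.89 + 0.21) = 1/0.7205 ≈ 1.388.
The transfer multiplier is c × k ≈ 0.763, so ΔY = k × (c·ΔTR) = (+¥40.7 trillion) / 0.7205 ≈ +¥56 trillion.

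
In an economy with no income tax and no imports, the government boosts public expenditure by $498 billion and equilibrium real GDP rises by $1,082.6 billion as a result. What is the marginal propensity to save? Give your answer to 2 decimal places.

0.46

Implied spending multiplier k = ΔY/ΔG = 1,082.6/498 ≈ 2.1739.
Since k = 1/(1 − MPC), MPC = 1 − 1/k = 1 − ΔG/ΔY = 1 − 498/1,082.6 ≈ 0.54.
MPS = 1 − MPC = 0.46.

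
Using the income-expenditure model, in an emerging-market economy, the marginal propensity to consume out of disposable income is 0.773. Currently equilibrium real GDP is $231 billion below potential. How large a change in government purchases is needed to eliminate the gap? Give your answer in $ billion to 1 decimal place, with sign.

Spending multiplier = 1/(1 − MPC) = 1/(1 − 0.773) = 1/0.227 ≈ 4.405.
Need ΔY = +$231 billion, so ΔG = ΔY/k = (+$231 billion) × 0.227 ≈ +$52.4 billion.
The government should increase government purchases by $52.4 billion.

+$52.4 billion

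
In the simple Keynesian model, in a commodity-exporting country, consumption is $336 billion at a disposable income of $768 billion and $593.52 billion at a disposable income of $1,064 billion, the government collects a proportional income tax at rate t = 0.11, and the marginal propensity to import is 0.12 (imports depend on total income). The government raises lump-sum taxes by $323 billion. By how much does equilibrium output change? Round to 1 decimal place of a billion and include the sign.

MPC = ΔC/ΔYd = (593.52 − 336)/(1,064 − 768) = 257.52/296 = 0.87.
A lump-sum tax change of +$323 billion shifts disposable income by −$323 billion; first-round consumption changes by −c × ΔT = −0.87 × (+$323 billion) = −$281.01 billion.
Expenditure multiplier = 1/(1 − c(1−t) + m) = 1/(1 − 0.87×0.89 + 0.12) = 1/0.3457 ≈ 2.893.
The tax multiplier is −c × k ≈ −2.517, so ΔY = k × (−c·ΔT) = (−$281.01 billion) / 0.3457 ≈ −$812.9 billion.

−$812.9 billion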